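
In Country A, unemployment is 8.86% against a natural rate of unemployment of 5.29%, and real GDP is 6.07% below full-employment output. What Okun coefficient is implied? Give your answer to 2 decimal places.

β ≈ 1.70

Okun's law: output gap = -β × (u - u*).
-6.07 = -β × (8.86 - 5.29) = -β × 3.57, so β = 6.07/3.57 = 1.70.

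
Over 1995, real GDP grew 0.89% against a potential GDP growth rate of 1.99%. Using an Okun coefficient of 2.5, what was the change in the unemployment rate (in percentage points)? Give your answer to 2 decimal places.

Growth-rate Okun's law: g_Y = g_Y* - β × Δu, so Δu = (g_Y* - g_Y)/β.
Δu = (1.99 - 0.89)/2.5 = 1.1/2.5 = 0.44 percentage points.

0.44 percentage points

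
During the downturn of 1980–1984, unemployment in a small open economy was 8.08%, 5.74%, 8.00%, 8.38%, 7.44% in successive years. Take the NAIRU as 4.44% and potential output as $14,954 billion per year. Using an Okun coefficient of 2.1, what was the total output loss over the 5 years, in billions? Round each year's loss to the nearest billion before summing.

Year 1980: gap = -2.1 × (8.08 - 4.44) = -7.644%, loss ≈ 14954 × 7.644/100 ≈ 1143.
Year 1981: gap = -2.1 × (5.74 - 4.44) = -2.73%, loss ≈ 14954 × 2.73/100 ≈ 408.
Year 1982: gap = -2.1 × (8 - 4.44) = -7.476%, loss ≈ 14954 × 7.476/100 ≈ 1118.
Year 1983: gap = -2.1 × (8.38 - 4.44) = -8.274%, loss ≈ 14954 × 8.274/100 ≈ 1237.
Year 1984: gap = -2.1 × (7.44 - 4.44) = -6.3%, loss ≈ 14954 × 6.3/100 ≈ 942.
Total lost output = 1143 + 408 + 1118 + 1237 + 942 = 4848 billion.

$4,848 billion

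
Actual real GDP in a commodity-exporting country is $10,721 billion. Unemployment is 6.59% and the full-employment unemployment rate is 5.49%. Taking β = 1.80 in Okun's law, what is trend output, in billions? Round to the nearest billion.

Unemployment gap = 6.59 - 5.49 = 1.1 points, so output gap = -1.8 × 1.1 = -1.98%.
Since Y = Y* × (1 + gap/100), Y* = 10721/0.9802 ≈ 10938 billion.

$10,938 billion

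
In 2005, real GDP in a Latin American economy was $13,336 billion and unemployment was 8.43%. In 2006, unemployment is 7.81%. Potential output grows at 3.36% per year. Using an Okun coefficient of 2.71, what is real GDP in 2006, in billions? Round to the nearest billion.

Δu = 7.81 - 8.43 = -0.62 points.
Okun's law (growth form): g_Y = g_Y* - β × Δu = 3.36 - 2.71 × (-0.62) = 3.36 + 1.6802 = 5.0402%.
Real GDP in the next year = 13336 × (1 + 5.0402/100) = 13336 × 1.050402 ≈ 14008 billion.

$14,008 billion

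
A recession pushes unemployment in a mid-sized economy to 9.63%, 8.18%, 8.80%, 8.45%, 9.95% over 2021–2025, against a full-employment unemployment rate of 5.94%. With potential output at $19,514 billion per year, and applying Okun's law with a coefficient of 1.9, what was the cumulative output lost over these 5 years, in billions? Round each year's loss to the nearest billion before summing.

Year 2021: gap = -1.9 × (9.63 - 5.94) = -7.011%, loss ≈ 19514 × 7.011/100 ≈ 1368.
Year 2022: gap = -1.9 × (8.18 - 5.94) = -4.256%, loss ≈ 19514 × 4.256/100 ≈ 831.
Year 2023: gap = -1.9 × (8.8 - 5.94) = -5.434%, loss ≈ 19514 × 5.434/100 ≈ 1060.
Year 2024: gap = -1.9 × (8.45 - 5.94) = -4.769%, loss ≈ 19514 × 4.769/100 ≈ 931.
Year 2025: gap = -1.9 × (9.95 - 5.94) = -7.619%, loss ≈ 19514 × 7.619/100 ≈ 1487.
Total lost output = 1368 + 831 + 1060 + 931 + 1487 = 5677 billion.

$5,677 billion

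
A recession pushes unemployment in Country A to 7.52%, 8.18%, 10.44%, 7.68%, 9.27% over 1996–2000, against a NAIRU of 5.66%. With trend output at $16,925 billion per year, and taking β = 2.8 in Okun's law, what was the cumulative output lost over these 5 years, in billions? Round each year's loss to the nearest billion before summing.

Year 1996: gap = -2.8 × (7.52 - 5.66) = -5.208%, loss ≈ 16925 × 5.208/100 ≈ 881.
Year 1997: gap = -2.8 × (8.18 - 5.66) = -7.056%, loss ≈ 16925 × 7.056/100 ≈ 1194.
Year 1998: gap = -2.8 × (10.44 - 5.66) = -13.384%, loss ≈ 16925 × 13.384/100 ≈ 2265.
Year 1999: gap = -2.8 × (7.68 - 5.66) = -5.656%, loss ≈ 16925 × 5.656/100 ≈ 957.
Year 2000: gap = -2.8 × (9.27 - 5.66) = -10.108%, loss ≈ 16925 × 10.108/100 ≈ 1711.
Total lost output = 881 + 1194 + 2265 + 957 + 1711 = 7008 billion.

$7,008 billion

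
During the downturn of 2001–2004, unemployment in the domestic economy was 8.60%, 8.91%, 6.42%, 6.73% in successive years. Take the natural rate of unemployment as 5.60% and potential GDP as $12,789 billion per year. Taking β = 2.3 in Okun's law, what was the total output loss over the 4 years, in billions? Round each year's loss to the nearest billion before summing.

$2,429 billion

Year 2001: gap = -2.3 × (8.6 - 5.6) = -6.9%, loss ≈ 12789 × 6.9/100 ≈ 882.
Year 2002: gap = -2.3 × (8.91 - 5.6) = -7.613%, loss ≈ 12789 × 7.613/100 ≈ 974.
Year 2003: gap = -2.3 × (6.42 - 5.6) = -1.886%, loss ≈ 12789 × 1.886/100 ≈ 241.
Year 2004: gap = -2.3 × (6.73 - 5.6) = -2.599%, loss ≈ 12789 × 2.599/100 ≈ 332.
Total lost output = 882 + 974 + 241 + 332 = 2429 billion.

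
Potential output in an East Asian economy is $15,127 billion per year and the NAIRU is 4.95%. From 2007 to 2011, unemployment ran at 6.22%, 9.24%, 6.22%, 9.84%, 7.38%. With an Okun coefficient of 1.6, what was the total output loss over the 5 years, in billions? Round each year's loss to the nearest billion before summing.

Year 2007: gap = -1.6 × (6.22 - 4.95) = -2.032%, loss ≈ 15127 × 2.032/100 ≈ 307.
Year 2008: gap = -1.6 × (9.24 - 4.95) = -6.864%, loss ≈ 15127 × 6.864/100 ≈ 1038.
Year 2009: gap = -1.6 × (6.22 - 4.95) = -2.032%, loss ≈ 15127 × 2.032/100 ≈ 307.
Year 2010: gap = -1.6 × (9.84 - 4.95) = -7.824%, loss ≈ 15127 × 7.824/100 ≈ 1184.
Year 2011: gap = -1.6 × (7.38 - 4.95) = -3.888%, loss ≈ 15127 × 3.888/100 ≈ 588.
Total lost output = 307 + 1038 + 307 + 1184 + 588 = 3424 billion.

$3,424 billion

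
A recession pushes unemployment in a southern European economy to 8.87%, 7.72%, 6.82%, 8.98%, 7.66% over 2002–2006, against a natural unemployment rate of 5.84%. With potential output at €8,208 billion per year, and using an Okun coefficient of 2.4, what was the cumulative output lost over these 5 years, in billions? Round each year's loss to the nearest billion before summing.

€2,138 billion

Year 2002: gap = -2.4 × (8.87 - 5.84) = -7.272%, loss ≈ 8208 × 7.272/100 ≈ 597.
Year 2003: gap = -2.4 × (7.72 - 5.84) = -4.512%, loss ≈ 8208 × 4.512/100 ≈ 370.
Year 2004: gap = -2.4 × (6.82 - 5.84) = -2.352%, loss ≈ 8208 × 2.352/100 ≈ 193.
Year 2005: gap = -2.4 × (8.98 - 5.84) = -7.536%, loss ≈ 8208 × 7.536/100 ≈ 619.
Year 2006: gap = -2.4 × (7.66 - 5.84) = -4.368%, loss ≈ 8208 × 4.368/100 ≈ 359.
Total lost output = 597 + 370 + 193 + 619 + 359 = 2138 billion.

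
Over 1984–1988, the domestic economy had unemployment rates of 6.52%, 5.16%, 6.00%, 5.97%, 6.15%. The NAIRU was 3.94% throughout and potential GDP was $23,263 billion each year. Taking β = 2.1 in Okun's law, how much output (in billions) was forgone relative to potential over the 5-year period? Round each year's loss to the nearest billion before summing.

Year 1984: gap = -2.1 × (6.52 - 3.94) = -5.418%, loss ≈ 23263 × 5.418/100 ≈ 1260.
Year 1985: gap = -2.1 × (5.16 - 3.94) = -2.562%, loss ≈ 23263 × 2.562/100 ≈ 596.
Year 1986: gap = -2.1 × (6 - 3.94) = -4.326%, loss ≈ 23263 × 4.326/100 ≈ 1006.
Year 1987: gap = -2.1 × (5.97 - 3.94) = -4.263%, loss ≈ 23263 × 4.263/100 ≈ 992.
Year 1988: gap = -2.1 × (6.15 - 3.94) = -4.641%, loss ≈ 23263 × 4.641/100 ≈ 1080.
Total lost output = 1260 + 596 + 1006 + 992 + 1080 = 4934 billion.

$4,934 billion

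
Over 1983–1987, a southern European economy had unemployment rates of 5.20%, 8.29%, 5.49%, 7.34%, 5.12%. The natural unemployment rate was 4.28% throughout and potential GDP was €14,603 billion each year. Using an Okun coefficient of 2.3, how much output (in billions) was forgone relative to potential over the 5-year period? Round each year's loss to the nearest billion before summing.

€3,372 billion

Year 1983: gap = -2.3 × (5.2 - 4.28) = -2.116%, loss ≈ 14603 × 2.116/100 ≈ 309.
Year 1984: gap = -2.3 × (8.29 - 4.28) = -9.223%, loss ≈ 14603 × 9.223/100 ≈ 1347.
Year 1985: gap = -2.3 × (5.49 - 4.28) = -2.783%, loss ≈ 14603 × 2.783/100 ≈ 406.
Year 1986: gap = -2.3 × (7.34 - 4.28) = -7.038%, loss ≈ 14603 × 7.038/100 ≈ 1028.
Year 1987: gap = -2.3 × (5.12 - 4.28) = -1.932%, loss ≈ 14603 × 1.932/100 ≈ 282.
Total lost output = 309 + 1347 + 406 + 1028 + 282 = 3372 billion.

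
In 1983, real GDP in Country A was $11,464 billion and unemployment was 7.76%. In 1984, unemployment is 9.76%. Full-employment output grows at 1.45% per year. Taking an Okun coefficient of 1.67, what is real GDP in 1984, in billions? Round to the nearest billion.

Δu = 9.76 - 7.76 = 2 points.
Okun's law (growth form): g_Y = g_Y* - β × Δu = 1.45 - 1.67 × (2.00) = 1.45 - 3.34 = -1.89%.
Real GDP in the next year = 11464 × (1 - 1.89/100) = 11464 × 0.9811 ≈ 11247 billion.

$11,247 billion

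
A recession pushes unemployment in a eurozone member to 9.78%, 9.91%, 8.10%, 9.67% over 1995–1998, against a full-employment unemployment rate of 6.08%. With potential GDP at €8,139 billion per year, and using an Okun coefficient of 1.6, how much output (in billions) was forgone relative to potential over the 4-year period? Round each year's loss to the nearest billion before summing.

€1,712 billion

Year 1995: gap = -1.6 × (9.78 - 6.08) = -5.92%, loss ≈ 8139 × 5.92/100 ≈ 482.
Year 1996: gap = -1.6 × (9.91 - 6.08) = -6.128%, loss ≈ 8139 × 6.128/100 ≈ 499.
Year 1997: gap = -1.6 × (8.1 - 6.08) = -3.232%, loss ≈ 8139 × 3.232/100 ≈ 263.
Year 1998: gap = -1.6 × (9.67 - 6.08) = -5.744%, loss ≈ 8139 × 5.744/100 ≈ 468.
Total lost output = 482 + 499 + 263 + 468 = 1712 billion.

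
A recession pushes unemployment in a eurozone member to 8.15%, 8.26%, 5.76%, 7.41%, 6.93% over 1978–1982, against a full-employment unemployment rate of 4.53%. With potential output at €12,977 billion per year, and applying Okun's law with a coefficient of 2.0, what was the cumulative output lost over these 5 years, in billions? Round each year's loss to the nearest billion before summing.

€3,597 billion

Year 1978: gap = -2.0 × (8.15 - 4.53) = -7.24%, loss ≈ 12977 × 7.24/100 ≈ 940.
Year 1979: gap = -2.0 × (8.26 - 4.53) = -7.46%, loss ≈ 12977 × 7.46/100 ≈ 968.
Year 1980: gap = -2.0 × (5.76 - 4.53) = -2.46%, loss ≈ 12977 × 2.46/100 ≈ 319.
Year 1981: gap = -2.0 × (7.41 - 4.53) = -5.76%, loss ≈ 12977 × 5.76/100 ≈ 747.
Year 1982: gap = -2.0 × (6.93 - 4.53) = -4.8%, loss ≈ 12977 × 4.8/100 ≈ 623.
Total lost output = 940 + 968 + 319 + 747 + 623 = 3597 billion.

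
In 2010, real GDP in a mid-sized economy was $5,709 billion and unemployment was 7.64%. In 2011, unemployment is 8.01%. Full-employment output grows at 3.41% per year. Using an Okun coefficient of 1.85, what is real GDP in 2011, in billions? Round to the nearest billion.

Δu = 8.01 - 7.64 = 0.37 points.
Okun's law (growth form): g_Y = g_Y* - β × Δu = 3.41 - 1.85 × (0.37) = 3.41 - 0.6845 = 2.7255%.
Real GDP in the next year = 5709 × (1 + 2.7255/100) = 5709 × 1.027255 ≈ 5865 billion.

$5,865 billion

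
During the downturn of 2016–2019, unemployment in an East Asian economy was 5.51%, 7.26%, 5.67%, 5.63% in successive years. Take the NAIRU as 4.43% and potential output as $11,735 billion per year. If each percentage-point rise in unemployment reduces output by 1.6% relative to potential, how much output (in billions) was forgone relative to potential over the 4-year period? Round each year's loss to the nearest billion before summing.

$1,192 billion

Year 2016: gap = -1.6 × (5.51 - 4.43) = -1.728%, loss ≈ 11735 × 1.728/100 ≈ 203.
Year 2017: gap = -1.6 × (7.26 - 4.43) = -4.528%, loss ≈ 11735 × 4.528/100 ≈ 531.
Year 2018: gap = -1.6 × (5.67 - 4.43) = -1.984%, loss ≈ 11735 × 1.984/100 ≈ 233.
Year 2019: gap = -1.6 × (5.63 - 4.43) = -1.92%, loss ≈ 11735 × 1.92/100 ≈ 225.
Total lost output = 203 + 531 + 233 + 225 = 1192 billion.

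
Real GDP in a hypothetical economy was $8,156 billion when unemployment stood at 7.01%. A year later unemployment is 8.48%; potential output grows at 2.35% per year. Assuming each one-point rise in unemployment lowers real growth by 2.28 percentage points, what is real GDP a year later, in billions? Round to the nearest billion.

$8,074 billion

Δu = 8.48 - 7.01 = 1.47 points.
Okun's law (growth form): g_Y = g_Y* - β × Δu = 2.35 - 2.28 × (1.47) = 2.35 - 3.3516 = -1.0016%.
Real GDP in the next year = 8156 × (1 - 1.0016/100) = 8156 × 0.989984 ≈ 8074 billion.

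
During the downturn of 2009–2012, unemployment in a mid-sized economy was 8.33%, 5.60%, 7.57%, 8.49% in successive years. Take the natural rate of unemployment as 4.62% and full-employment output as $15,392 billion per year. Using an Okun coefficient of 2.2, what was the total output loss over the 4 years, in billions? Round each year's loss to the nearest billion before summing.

$3,897 billion

Year 2009: gap = -2.2 × (8.33 - 4.62) = -8.162%, loss ≈ 15392 × 8.162/100 ≈ 1256.
Year 2010: gap = -2.2 × (5.6 - 4.62) = -2.156%, loss ≈ 15392 × 2.156/100 ≈ 332.
Year 2011: gap = -2.2 × (7.57 - 4.62) = -6.49%, loss ≈ 15392 × 6.49/100 ≈ 999.
Year 2012: gap = -2.2 × (8.49 - 4.62) = -8.514%, loss ≈ 15392 × 8.514/100 ≈ 1310.
Total lost output = 1256 + 332 + 999 + 1310 = 3897 billion.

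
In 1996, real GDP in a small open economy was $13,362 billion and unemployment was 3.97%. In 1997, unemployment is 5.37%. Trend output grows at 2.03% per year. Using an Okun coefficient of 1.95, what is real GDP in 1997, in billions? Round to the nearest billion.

Δu = 5.37 - 3.97 = 1.4 points.
Okun's law (growth form): g_Y = g_Y* - β × Δu = 2.03 - 1.95 × (1.40) = 2.03 - 2.73 = -0.7%.
Real GDP in the next year = 13362 × (1 - 0.7/100) = 13362 × 0.993 ≈ 13268 billion.

$13,268 billion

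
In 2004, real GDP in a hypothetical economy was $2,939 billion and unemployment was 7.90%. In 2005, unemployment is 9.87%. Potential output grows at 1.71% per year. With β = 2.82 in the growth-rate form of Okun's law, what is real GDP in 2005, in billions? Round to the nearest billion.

$2,826 billion

Δu = 9.87 - 7.9 = 1.97 points.
Okun's law (growth form): g_Y = g_Y* - β × Δu = 1.71 - 2.82 × (1.97) = 1.71 - 5.5554 = -3.8454%.
Real GDP in the next year = 2939 × (1 - 3.8454/100) = 2939 × 0.961546 ≈ 2826 billion.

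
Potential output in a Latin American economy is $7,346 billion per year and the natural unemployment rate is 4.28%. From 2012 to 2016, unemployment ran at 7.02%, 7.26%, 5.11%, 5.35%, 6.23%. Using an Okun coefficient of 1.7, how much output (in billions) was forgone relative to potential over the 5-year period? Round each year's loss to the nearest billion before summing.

$1,196 billion

Year 2012: gap = -1.7 × (7.02 - 4.28) = -4.658%, loss ≈ 7346 × 4.658/100 ≈ 342.
Year 2013: gap = -1.7 × (7.26 - 4.28) = -5.066%, loss ≈ 7346 × 5.066/100 ≈ 372.
Year 2014: gap = -1.7 × (5.11 - 4.28) = -1.411%, loss ≈ 7346 × 1.411/100 ≈ 104.
Year 2015: gap = -1.7 × (5.35 - 4.28) = -1.819%, loss ≈ 7346 × 1.819/100 ≈ 134.
Year 2016: gap = -1.7 × (6.23 - 4.28) = -3.315%, loss ≈ 7346 × 3.315/100 ≈ 244.
Total lost output = 342 + 372 + 104 + 134 + 244 = 1196 billion.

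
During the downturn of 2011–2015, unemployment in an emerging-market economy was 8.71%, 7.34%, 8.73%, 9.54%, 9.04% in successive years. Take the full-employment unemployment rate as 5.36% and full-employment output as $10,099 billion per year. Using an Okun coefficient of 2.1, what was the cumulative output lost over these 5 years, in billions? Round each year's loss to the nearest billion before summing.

Year 2011: gap = -2.1 × (8.71 - 5.36) = -7.035%, loss ≈ 10099 × 7.035/100 ≈ 710.
Year 2012: gap = -2.1 × (7.34 - 5.36) = -4.158%, loss ≈ 10099 × 4.158/100 ≈ 420.
Year 2013: gap = -2.1 × (8.73 - 5.36) = -7.077%, loss ≈ 10099 × 7.077/100 ≈ 715.
Year 2014: gap = -2.1 × (9.54 - 5.36) = -8.778%, loss ≈ 10099 × 8.778/100 ≈ 886.
Year 2015: gap = -2.1 × (9.04 - 5.36) = -7.728%, loss ≈ 10099 × 7.728/100 ≈ 780.
Total lost output = 710 + 420 + 715 + 886 + 780 = 3511 billion.

$3,511 billion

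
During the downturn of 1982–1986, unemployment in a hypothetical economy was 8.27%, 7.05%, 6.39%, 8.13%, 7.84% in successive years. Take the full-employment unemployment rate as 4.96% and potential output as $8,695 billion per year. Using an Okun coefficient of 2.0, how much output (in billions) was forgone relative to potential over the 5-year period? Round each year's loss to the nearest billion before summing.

Year 1982: gap = -2.0 × (8.27 - 4.96) = -6.62%, loss ≈ 8695 × 6.62/100 ≈ 576.
Year 1983: gap = -2.0 × (7.05 - 4.96) = -4.18%, loss ≈ 8695 × 4.18/100 ≈ 363.
Year 1984: gap = -2.0 × (6.39 - 4.96) = -2.86%, loss ≈ 8695 × 2.86/100 ≈ 249.
Year 1985: gap = -2.0 × (8.13 - 4.96) = -6.34%, loss ≈ 8695 × 6.34/100 ≈ 551.
Year 1986: gap = -2.0 × (7.84 - 4.96) = -5.76%, loss ≈ 8695 × 5.76/100 ≈ 501.
Total lost output = 576 + 363 + 249 + 551 + 501 = 2240 billion.

$2,240 billion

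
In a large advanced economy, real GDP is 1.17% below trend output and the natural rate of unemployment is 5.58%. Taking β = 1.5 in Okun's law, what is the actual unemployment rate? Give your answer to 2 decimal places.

From Okun's law, u - u* = -(output gap)/β = -(-1.17)/1.5 = 0.78 points.
So u = 5.58 + 0.78 = 6.36%.

6.36%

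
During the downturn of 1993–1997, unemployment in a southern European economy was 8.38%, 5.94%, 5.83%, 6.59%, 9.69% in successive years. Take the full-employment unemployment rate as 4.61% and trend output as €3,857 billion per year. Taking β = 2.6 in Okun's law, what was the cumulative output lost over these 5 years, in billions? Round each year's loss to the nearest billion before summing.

€1,341 billion

Year 1993: gap = -2.6 × (8.38 - 4.61) = -9.802%, loss ≈ 3857 × 9.802/100 ≈ 378.
Year 1994: gap = -2.6 × (5.94 - 4.61) = -3.458%, loss ≈ 3857 × 3.458/100 ≈ 133.
Year 1995: gap = -2.6 × (5.83 - 4.61) = -3.172%, loss ≈ 3857 × 3.172/100 ≈ 122.
Year 1996: gap = -2.6 × (6.59 - 4.61) = -5.148%, loss ≈ 3857 × 5.148/100 ≈ 199.
Year 1997: gap = -2.6 × (9.69 - 4.61) = -13.208%, loss ≈ 3857 × 13.208/100 ≈ 509.
Total lost output = 378 + 133 + 122 + 199 + 509 = 1341 billion.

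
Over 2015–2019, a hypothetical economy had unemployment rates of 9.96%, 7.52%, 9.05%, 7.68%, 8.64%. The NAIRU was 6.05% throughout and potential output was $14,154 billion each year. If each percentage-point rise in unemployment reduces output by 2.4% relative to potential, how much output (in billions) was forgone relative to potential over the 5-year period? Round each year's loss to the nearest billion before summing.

Year 2015: gap = -2.4 × (9.96 - 6.05) = -9.384%, loss ≈ 14154 × 9.384/100 ≈ 1328.
Year 2016: gap = -2.4 × (7.52 - 6.05) = -3.528%, loss ≈ 14154 × 3.528/100 ≈ 499.
Year 2017: gap = -2.4 × (9.05 - 6.05) = -7.2%, loss ≈ 14154 × 7.2/100 ≈ 1019.
Year 2018: gap = -2.4 × (7.68 - 6.05) = -3.912%, loss ≈ 14154 × 3.912/100 ≈ 554.
Year 2019: gap = -2.4 × (8.64 - 6.05) = -6.216%, loss ≈ 14154 × 6.216/100 ≈ 880.
Total lost output = 1328 + 499 + 1019 + 554 + 880 = 4280 billion.

$4,280 billion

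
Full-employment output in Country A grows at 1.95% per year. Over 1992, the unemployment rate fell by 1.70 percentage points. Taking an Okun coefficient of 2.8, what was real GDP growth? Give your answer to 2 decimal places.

6.71%

Growth-rate Okun's law: g_Y = g_Y* - β × Δu.
g_Y = 1.95 - 2.8 × (-1.70) = 1.95 + 4.76 = 6.71%, i.e. 6.71% to 2 d.p.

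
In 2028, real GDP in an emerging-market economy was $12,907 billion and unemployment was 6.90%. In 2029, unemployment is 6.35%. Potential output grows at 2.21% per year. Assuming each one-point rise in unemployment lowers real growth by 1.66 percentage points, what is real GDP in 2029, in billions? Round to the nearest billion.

$13,310 billion

Δu = 6.35 - 6.9 = -0.55 points.
Okun's law (growth form): g_Y = g_Y* - β × Δu = 2.21 - 1.66 × (-0.55) = 2.21 + 0.913 = 3.123%.
Real GDP in the next year = 12907 × (1 + 3.123/100) = 12907 × 1.03123 ≈ 13310 billion.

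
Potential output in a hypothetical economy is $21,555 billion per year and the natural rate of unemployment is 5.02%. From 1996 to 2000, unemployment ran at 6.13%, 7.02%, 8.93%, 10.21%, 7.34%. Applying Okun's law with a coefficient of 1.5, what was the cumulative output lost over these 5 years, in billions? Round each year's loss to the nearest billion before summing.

$4,698 billion

Year 1996: gap = -1.5 × (6.13 - 5.02) = -1.665%, loss ≈ 21555 × 1.665/100 ≈ 359.
Year 1997: gap = -1.5 × (7.02 - 5.02) = -3%, loss ≈ 21555 × 3/100 ≈ 647.
Year 1998: gap = -1.5 × (8.93 - 5.02) = -5.865%, loss ≈ 21555 × 5.865/100 ≈ 1264.
Year 1999: gap = -1.5 × (10.21 - 5.02) = -7.785%, loss ≈ 21555 × 7.785/100 ≈ 1678.
Year 2000: gap = -1.5 × (7.34 - 5.02) = -3.48%, loss ≈ 21555 × 3.48/100 ≈ 750.
Total lost output = 359 + 647 + 1264 + 1678 + 750 = 4698 billion.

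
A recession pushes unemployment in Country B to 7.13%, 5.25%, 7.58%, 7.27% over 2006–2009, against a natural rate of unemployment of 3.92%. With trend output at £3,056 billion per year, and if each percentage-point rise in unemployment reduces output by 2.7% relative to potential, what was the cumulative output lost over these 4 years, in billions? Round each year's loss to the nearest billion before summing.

£953 billion

Year 2006: gap = -2.7 × (7.13 - 3.92) = -8.667%, loss ≈ 3056 × 8.667/100 ≈ 265.
Year 2007: gap = -2.7 × (5.25 - 3.92) = -3.591%, loss ≈ 3056 × 3.591/100 ≈ 110.
Year 2008: gap = -2.7 × (7.58 - 3.92) = -9.882%, loss ≈ 3056 × 9.882/100 ≈ 302.
Year 2009: gap = -2.7 × (7.27 - 3.92) = -9.045%, loss ≈ 3056 × 9.045/100 ≈ 276.
Total lost output = 265 + 110 + 302 + 276 = 953 billion.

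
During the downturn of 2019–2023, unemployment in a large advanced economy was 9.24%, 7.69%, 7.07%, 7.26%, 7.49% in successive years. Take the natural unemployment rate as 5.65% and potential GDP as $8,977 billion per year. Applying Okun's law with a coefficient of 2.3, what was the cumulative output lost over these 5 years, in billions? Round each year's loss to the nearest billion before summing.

$2,167 billion

Year 2019: gap = -2.3 × (9.24 - 5.65) = -8.257%, loss ≈ 8977 × 8.257/100 ≈ 741.
Year 2020: gap = -2.3 × (7.69 - 5.65) = -4.692%, loss ≈ 8977 × 4.692/100 ≈ 421.
Year 2021: gap = -2.3 × (7.07 - 5.65) = -3.266%, loss ≈ 8977 × 3.266/100 ≈ 293.
Year 2022: gap = -2.3 × (7.26 - 5.65) = -3.703%, loss ≈ 8977 × 3.703/100 ≈ 332.
Year 2023: gap = -2.3 × (7.49 - 5.65) = -4.232%, loss ≈ 8977 × 4.232/100 ≈ 380.
Total lost output = 741 + 421 + 293 + 332 + 380 = 2167 billion.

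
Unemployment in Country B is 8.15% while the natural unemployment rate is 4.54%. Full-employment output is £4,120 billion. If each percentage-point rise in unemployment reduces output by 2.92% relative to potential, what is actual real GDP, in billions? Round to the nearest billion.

£3,686 billion

Unemployment gap = 8.15 - 4.54 = 3.61 points, so the output gap is -2.92 × 3.61 = -10.5412%.
Actual GDP = 4120 × (1 - 10.5412/100) = 4120 × 0.894588 ≈ 3686 billion.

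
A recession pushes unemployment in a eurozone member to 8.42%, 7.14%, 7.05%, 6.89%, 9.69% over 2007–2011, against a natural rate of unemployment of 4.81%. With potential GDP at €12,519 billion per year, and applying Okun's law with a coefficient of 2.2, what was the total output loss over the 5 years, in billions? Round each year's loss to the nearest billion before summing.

Year 2007: gap = -2.2 × (8.42 - 4.81) = -7.942%, loss ≈ 12519 × 7.942/100 ≈ 994.
Year 2008: gap = -2.2 × (7.14 - 4.81) = -5.126%, loss ≈ 12519 × 5.126/100 ≈ 642.
Year 2009: gap = -2.2 × (7.05 - 4.81) = -4.928%, loss ≈ 12519 × 4.928/100 ≈ 617.
Year 2010: gap = -2.2 × (6.89 - 4.81) = -4.576%, loss ≈ 12519 × 4.576/100 ≈ 573.
Year 2011: gap = -2.2 × (9.69 - 4.81) = -10.736%, loss ≈ 12519 × 10.736/100 ≈ 1344.
Total lost output = 994 + 642 + 617 + 573 + 1344 = 4170 billion.

€4,170 billion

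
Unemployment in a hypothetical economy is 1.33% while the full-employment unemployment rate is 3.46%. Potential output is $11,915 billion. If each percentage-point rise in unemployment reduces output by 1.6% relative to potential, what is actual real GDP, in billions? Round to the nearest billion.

$12,321 billion

Unemployment gap = 1.33 - 3.46 = -2.13 points, so the output gap is -1.6 × (-2.13) = 3.408%.
Actual GDP = 11915 × (1 + 3.408/100) = 11915 × 1.03408 ≈ 12321 billion.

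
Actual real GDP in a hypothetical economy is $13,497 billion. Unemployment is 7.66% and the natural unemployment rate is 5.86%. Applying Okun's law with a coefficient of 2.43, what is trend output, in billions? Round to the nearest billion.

Unemployment gap = 7.66 - 5.86 = 1.8 points, so output gap = -2.43 × 1.8 = -4.374%.
Since Y = Y* × (1 + gap/100), Y* = 13497/0.95626 ≈ 14114 billion.

$14,114 billion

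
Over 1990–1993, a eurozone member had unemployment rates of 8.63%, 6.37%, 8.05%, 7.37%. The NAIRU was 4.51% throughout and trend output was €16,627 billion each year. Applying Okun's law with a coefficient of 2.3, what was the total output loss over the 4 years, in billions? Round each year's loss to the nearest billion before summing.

€4,735 billion

Year 1990: gap = -2.3 × (8.63 - 4.51) = -9.476%, loss ≈ 16627 × 9.476/100 ≈ 1576.
Year 1991: gap = -2.3 × (6.37 - 4.51) = -4.278%, loss ≈ 16627 × 4.278/100 ≈ 711.
Year 1992: gap = -2.3 × (8.05 - 4.51) = -8.142%, loss ≈ 16627 × 8.142/100 ≈ 1354.
Year 1993: gap = -2.3 × (7.37 - 4.51) = -6.578%, loss ≈ 16627 × 6.578/100 ≈ 1094.
Total lost output = 1576 + 711 + 1354 + 1094 = 4735 billion.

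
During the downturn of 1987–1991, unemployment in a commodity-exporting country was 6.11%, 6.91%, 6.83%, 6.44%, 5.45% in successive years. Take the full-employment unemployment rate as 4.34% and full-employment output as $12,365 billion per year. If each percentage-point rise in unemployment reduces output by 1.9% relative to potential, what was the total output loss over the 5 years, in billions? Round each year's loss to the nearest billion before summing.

Year 1987: gap = -1.9 × (6.11 - 4.34) = -3.363%, loss ≈ 12365 × 3.363/100 ≈ 416.
Year 1988: gap = -1.9 × (6.91 - 4.34) = -4.883%, loss ≈ 12365 × 4.883/100 ≈ 604.
Year 1989: gap = -1.9 × (6.83 - 4.34) = -4.731%, loss ≈ 12365 × 4.731/100 ≈ 585.
Year 1990: gap = -1.9 × (6.44 - 4.34) = -3.99%, loss ≈ 12365 × 3.99/100 ≈ 493.
Year 1991: gap = -1.9 × (5.45 - 4.34) = -2.109%, loss ≈ 12365 × 2.109/100 ≈ 261.
Total lost output = 416 + 604 + 585 + 493 + 261 = 2359 billion.

$2,359 billion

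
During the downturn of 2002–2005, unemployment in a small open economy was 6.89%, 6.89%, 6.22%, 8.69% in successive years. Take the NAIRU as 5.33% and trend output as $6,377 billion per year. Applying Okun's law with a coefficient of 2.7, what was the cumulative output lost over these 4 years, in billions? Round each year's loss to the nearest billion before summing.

Year 2002: gap = -2.7 × (6.89 - 5.33) = -4.212%, loss ≈ 6377 × 4.212/100 ≈ 269.
Year 2003: gap = -2.7 × (6.89 - 5.33) = -4.212%, loss ≈ 6377 × 4.212/100 ≈ 269.
Year 2004: gap = -2.7 × (6.22 - 5.33) = -2.403%, loss ≈ 6377 × 2.403/100 ≈ 153.
Year 2005: gap = -2.7 × (8.69 - 5.33) = -9.072%, loss ≈ 6377 × 9.072/100 ≈ 579.
Total lost output = 269 + 269 + 153 + 579 = 1270 billion.

$1,270 billion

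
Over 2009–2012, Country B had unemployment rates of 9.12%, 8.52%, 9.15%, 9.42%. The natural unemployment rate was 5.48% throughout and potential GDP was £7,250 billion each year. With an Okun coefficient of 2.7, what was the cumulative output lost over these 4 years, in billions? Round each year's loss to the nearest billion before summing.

Year 2009: gap = -2.7 × (9.12 - 5.48) = -9.828%, loss ≈ 7250 × 9.828/100 ≈ 713.
Year 2010: gap = -2.7 × (8.52 - 5.48) = -8.208%, loss ≈ 7250 × 8.208/100 ≈ 595.
Year 2011: gap = -2.7 × (9.15 - 5.48) = -9.909%, loss ≈ 7250 × 9.909/100 ≈ 718.
Year 2012: gap = -2.7 × (9.42 - 5.48) = -10.638%, loss ≈ 7250 × 10.638/100 ≈ 771.
Total lost output = 713 + 595 + 718 + 771 = 2797 billion.

£2,797 billion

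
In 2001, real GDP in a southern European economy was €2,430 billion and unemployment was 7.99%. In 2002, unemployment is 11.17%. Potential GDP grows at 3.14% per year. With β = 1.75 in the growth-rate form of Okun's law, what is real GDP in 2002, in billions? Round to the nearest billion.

Δu = 11.17 - 7.99 = 3.18 points.
Okun's law (growth form): g_Y = g_Y* - β × Δu = 3.14 - 1.75 × (3.18) = 3.14 - 5.565 = -2.425%.
Real GDP in the next year = 2430 × (1 - 2.425/100) = 2430 × 0.97575 ≈ 2371 billion.

€2,371 billion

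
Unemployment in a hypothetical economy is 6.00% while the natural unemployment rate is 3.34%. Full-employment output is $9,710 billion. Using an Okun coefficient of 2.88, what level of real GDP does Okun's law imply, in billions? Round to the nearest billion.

$8,966 billion

Unemployment gap = 6 - 3.34 = 2.66 points, so the output gap is -2.88 × 2.66 = -7.6608%.
Actual GDP = 9710 × (1 - 7.6608/100) = 9710 × 0.923392 ≈ 8966 billion.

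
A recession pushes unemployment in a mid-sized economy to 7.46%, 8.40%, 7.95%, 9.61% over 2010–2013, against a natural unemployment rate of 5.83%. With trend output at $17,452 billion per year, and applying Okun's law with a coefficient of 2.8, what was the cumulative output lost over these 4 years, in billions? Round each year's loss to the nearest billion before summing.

Year 2010: gap = -2.8 × (7.46 - 5.83) = -4.564%, loss ≈ 17452 × 4.564/100 ≈ 797.
Year 2011: gap = -2.8 × (8.4 - 5.83) = -7.196%, loss ≈ 17452 × 7.196/100 ≈ 1256.
Year 2012: gap = -2.8 × (7.95 - 5.83) = -5.936%, loss ≈ 17452 × 5.936/100 ≈ 1036.
Year 2013: gap = -2.8 × (9.61 - 5.83) = -10.584%, loss ≈ 17452 × 10.584/100 ≈ 1847.
Total lost output = 797 + 1256 + 1036 + 1847 = 4936 billion.

$4,936 billion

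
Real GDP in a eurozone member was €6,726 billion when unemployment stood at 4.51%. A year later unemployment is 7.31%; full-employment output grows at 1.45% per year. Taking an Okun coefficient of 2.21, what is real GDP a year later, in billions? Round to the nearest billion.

Δu = 7.31 - 4.51 = 2.8 points.
Okun's law (growth form): g_Y = g_Y* - β × Δu = 1.45 - 2.21 × (2.80) = 1.45 - 6.188 = -4.738%.
Real GDP in the next year = 6726 × (1 - 4.738/100) = 6726 × 0.95262 ≈ 6407 billion.

€6,407 billion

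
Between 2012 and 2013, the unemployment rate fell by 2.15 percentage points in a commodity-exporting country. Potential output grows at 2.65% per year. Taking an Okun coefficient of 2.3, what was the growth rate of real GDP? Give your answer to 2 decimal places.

7.60%

Growth-rate Okun's law: g_Y = g_Y* - β × Δu.
g_Y = 2.65 - 2.3 × (-2.15) = 2.65 + 4.945 = 7.595%, i.e. 7.60% to 2 d.p.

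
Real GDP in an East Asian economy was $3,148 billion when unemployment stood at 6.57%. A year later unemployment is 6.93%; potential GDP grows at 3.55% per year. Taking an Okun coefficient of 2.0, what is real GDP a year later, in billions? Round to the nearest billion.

Δu = 6.93 - 6.57 = 0.36 points.
Okun's law (growth form): g_Y = g_Y* - β × Δu = 3.55 - 2.0 × (0.36) = 3.55 - 0.72 = 2.83%.
Real GDP in the next year = 3148 × (1 + 2.83/100) = 3148 × 1.0283 ≈ 3237 billion.

$3,237 billion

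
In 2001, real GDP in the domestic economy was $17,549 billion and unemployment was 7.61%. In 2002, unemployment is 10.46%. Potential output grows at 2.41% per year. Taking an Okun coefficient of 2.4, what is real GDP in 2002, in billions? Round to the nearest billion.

$16,772 billion

Δu = 10.46 - 7.61 = 2.85 points.
Okun's law (growth form): g_Y = g_Y* - β × Δu = 2.41 - 2.4 × (2.85) = 2.41 - 6.84 = -4.43%.
Real GDP in the next year = 17549 × (1 - 4.43/100) = 17549 × 0.9557 ≈ 16772 billion.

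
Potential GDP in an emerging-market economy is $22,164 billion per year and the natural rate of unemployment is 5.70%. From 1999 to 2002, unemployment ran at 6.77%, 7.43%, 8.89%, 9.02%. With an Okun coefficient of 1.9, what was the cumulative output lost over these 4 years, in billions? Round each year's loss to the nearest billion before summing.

$3,921 billion

Year 1999: gap = -1.9 × (6.77 - 5.7) = -2.033%, loss ≈ 22164 × 2.033/100 ≈ 451.
Year 2000: gap = -1.9 × (7.43 - 5.7) = -3.287%, loss ≈ 22164 × 3.287/100 ≈ 729.
Year 2001: gap = -1.9 × (8.89 - 5.7) = -6.061%, loss ≈ 22164 × 6.061/100 ≈ 1343.
Year 2002: gap = -1.9 × (9.02 - 5.7) = -6.308%, loss ≈ 22164 × 6.308/100 ≈ 1398.
Total lost output = 451 + 729 + 1343 + 1398 = 3921 billion.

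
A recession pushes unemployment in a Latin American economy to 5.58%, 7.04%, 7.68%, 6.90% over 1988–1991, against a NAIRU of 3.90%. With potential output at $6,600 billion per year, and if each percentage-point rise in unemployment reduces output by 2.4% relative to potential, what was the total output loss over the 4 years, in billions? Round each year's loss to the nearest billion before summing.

$1,837 billion

Year 1988: gap = -2.4 × (5.58 - 3.9) = -4.032%, loss ≈ 6600 × 4.032/100 ≈ 266.
Year 1989: gap = -2.4 × (7.04 - 3.9) = -7.536%, loss ≈ 6600 × 7.536/100 ≈ 497.
Year 1990: gap = -2.4 × (7.68 - 3.9) = -9.072%, loss ≈ 6600 × 9.072/100 ≈ 599.
Year 1991: gap = -2.4 × (6.9 - 3.9) = -7.2%, loss ≈ 6600 × 7.2/100 ≈ 475.
Total lost output = 266 + 497 + 599 + 475 = 1837 billion.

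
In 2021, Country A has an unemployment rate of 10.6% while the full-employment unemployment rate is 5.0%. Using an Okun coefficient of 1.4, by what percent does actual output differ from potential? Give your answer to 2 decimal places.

-7.84%

The unemployment gap is 10.6 - 5 = 5.6 percentage points.
Okun's law gives an output gap of -1.4 × 5.6 = -7.84%, i.e. 7.84% below potential.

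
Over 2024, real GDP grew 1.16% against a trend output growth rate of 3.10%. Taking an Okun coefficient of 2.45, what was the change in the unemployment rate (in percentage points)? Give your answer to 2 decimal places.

Growth-rate Okun's law: g_Y = g_Y* - β × Δu, so Δu = (g_Y* - g_Y)/β.
Δu = (3.1 - 1.16)/2.45 = 1.94/2.45 = 0.79 percentage points.

0.79 percentage points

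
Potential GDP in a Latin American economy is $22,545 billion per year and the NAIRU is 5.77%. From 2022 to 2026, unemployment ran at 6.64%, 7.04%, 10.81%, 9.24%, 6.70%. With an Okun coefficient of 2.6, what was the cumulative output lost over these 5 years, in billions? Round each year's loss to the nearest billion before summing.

Year 2022: gap = -2.6 × (6.64 - 5.77) = -2.262%, loss ≈ 22545 × 2.262/100 ≈ 510.
Year 2023: gap = -2.6 × (7.04 - 5.77) = -3.302%, loss ≈ 22545 × 3.302/100 ≈ 744.
Year 2024: gap = -2.6 × (10.81 - 5.77) = -13.104%, loss ≈ 22545 × 13.104/100 ≈ 2954.
Year 2025: gap = -2.6 × (9.24 - 5.77) = -9.022%, loss ≈ 22545 × 9.022/100 ≈ 2034.
Year 2026: gap = -2.6 × (6.7 - 5.77) = -2.418%, loss ≈ 22545 × 2.418/100 ≈ 545.
Total lost output = 510 + 744 + 2954 + 2034 + 545 = 6787 billion.

$6,787 billion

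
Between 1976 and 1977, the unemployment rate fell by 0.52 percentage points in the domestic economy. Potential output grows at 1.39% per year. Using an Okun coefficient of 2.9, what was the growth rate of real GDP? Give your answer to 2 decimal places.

Growth-rate Okun's law: g_Y = g_Y* - β × Δu.
g_Y = 1.39 - 2.9 × (-0.52) = 1.39 + 1.508 = 2.898%, i.e. 2.90% to 2 d.p.

2.90%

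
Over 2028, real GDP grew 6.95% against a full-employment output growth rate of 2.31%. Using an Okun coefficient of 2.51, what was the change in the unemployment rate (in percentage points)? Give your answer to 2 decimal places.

Growth-rate Okun's law: g_Y = g_Y* - β × Δu, so Δu = (g_Y* - g_Y)/β.
Δu = (2.31 - 6.95)/2.51 = -4.64/2.51 = -1.85 percentage points.

-1.85 percentage points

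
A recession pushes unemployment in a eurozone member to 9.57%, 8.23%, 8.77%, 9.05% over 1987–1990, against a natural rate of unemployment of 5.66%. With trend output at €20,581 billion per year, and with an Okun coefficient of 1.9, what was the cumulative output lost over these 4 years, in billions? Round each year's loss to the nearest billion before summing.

Year 1987: gap = -1.9 × (9.57 - 5.66) = -7.429%, loss ≈ 20581 × 7.429/100 ≈ 1529.
Year 1988: gap = -1.9 × (8.23 - 5.66) = -4.883%, loss ≈ 20581 × 4.883/100 ≈ 1005.
Year 1989: gap = -1.9 × (8.77 - 5.66) = -5.909%, loss ≈ 20581 × 5.909/100 ≈ 1216.
Year 1990: gap = -1.9 × (9.05 - 5.66) = -6.441%, loss ≈ 20581 × 6.441/100 ≈ 1326.
Total lost output = 1529 + 1005 + 1216 + 1326 = 5076 billion.

€5,076 billion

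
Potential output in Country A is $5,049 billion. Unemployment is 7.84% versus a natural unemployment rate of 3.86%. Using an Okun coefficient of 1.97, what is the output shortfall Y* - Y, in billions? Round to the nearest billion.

$396 billion

Output gap = -1.97 × (7.84 - 3.86) = -1.97 × 3.98 = -7.8406%.
Actual GDP ≈ 5049 × 0.921594 ≈ 4653 billion, so the shortfall is 5049 - 4653 = 396 billion.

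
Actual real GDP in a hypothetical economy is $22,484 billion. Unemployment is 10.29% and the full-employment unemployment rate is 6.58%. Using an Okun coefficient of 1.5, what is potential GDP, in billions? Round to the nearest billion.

$23,809 billion

Unemployment gap = 10.29 - 6.58 = 3.71 points, so output gap = -1.5 × 3.71 = -5.565%.
Since Y = Y* × (1 + gap/100), Y* = 22484/0.94435 ≈ 23809 billion.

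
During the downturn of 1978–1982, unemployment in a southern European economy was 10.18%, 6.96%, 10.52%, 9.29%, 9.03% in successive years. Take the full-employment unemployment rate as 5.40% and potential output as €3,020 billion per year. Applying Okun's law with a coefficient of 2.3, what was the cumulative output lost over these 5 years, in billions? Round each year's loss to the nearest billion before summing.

Year 1978: gap = -2.3 × (10.18 - 5.4) = -10.994%, loss ≈ 3020 × 10.994/100 ≈ 332.
Year 1979: gap = -2.3 × (6.96 - 5.4) = -3.588%, loss ≈ 3020 × 3.588/100 ≈ 108.
Year 1980: gap = -2.3 × (10.52 - 5.4) = -11.776%, loss ≈ 3020 × 11.776/100 ≈ 356.
Year 1981: gap = -2.3 × (9.29 - 5.4) = -8.947%, loss ≈ 3020 × 8.947/100 ≈ 270.
Year 1982: gap = -2.3 × (9.03 - 5.4) = -8.349%, loss ≈ 3020 × 8.349/100 ≈ 252.
Total lost output = 332 + 108 + 356 + 270 + 252 = 1318 billion.

€1,318 billion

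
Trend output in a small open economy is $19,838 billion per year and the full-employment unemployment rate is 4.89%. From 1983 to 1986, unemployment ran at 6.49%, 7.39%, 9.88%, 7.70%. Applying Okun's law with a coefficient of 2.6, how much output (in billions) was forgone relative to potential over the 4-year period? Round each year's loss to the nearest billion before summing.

Year 1983: gap = -2.6 × (6.49 - 4.89) = -4.16%, loss ≈ 19838 × 4.16/100 ≈ 825.
Year 1984: gap = -2.6 × (7.39 - 4.89) = -6.5%, loss ≈ 19838 × 6.5/100 ≈ 1289.
Year 1985: gap = -2.6 × (9.88 - 4.89) = -12.974%, loss ≈ 19838 × 12.974/100 ≈ 2574.
Year 1986: gap = -2.6 × (7.7 - 4.89) = -7.306%, loss ≈ 19838 × 7.306/100 ≈ 1449.
Total lost output = 825 + 1289 + 2574 + 1449 = 6137 billion.

$6,137 billion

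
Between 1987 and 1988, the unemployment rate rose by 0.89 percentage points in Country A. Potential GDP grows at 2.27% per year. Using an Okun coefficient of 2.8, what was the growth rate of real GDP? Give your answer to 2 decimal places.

-0.22%

Growth-rate Okun's law: g_Y = g_Y* - β × Δu.
g_Y = 2.27 - 2.8 × (0.89) = 2.27 - 2.492 = -0.222%, i.e. -0.22% to 2 d.p.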